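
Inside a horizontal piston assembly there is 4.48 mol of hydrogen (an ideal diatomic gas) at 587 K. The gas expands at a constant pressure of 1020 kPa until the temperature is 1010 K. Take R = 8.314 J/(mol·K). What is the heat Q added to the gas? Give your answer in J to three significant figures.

Q ≈ 55100 J

Isobaric: W = nRΔT = (4.48)(8.314)(423) = 15755 J.
ΔU = nCᵥΔT with Cᵥ = 5R/2: ΔU = (4.48)(20.79)(423) = 39388 J.
Q = ΔU + W = 39388 + 15755 = 55144 J.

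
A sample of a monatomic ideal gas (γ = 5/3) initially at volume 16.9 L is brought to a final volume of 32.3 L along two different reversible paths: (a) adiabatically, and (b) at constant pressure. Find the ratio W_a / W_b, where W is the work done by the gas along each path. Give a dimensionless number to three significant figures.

Path (a) adiabatic: W = P₁V₁(1 − (V₁/V₂)^(γ−1))/(γ−1) → W_a/(P₁V₁) = 0.526.
Path (b) isobaric: W = P₁(V₂ − V₁) → W_b/(P₁V₁) = 0.9112.
W_a / W_b = 0.526 / 0.9112 = 0.5773.

W_a / W_b ≈ 0.577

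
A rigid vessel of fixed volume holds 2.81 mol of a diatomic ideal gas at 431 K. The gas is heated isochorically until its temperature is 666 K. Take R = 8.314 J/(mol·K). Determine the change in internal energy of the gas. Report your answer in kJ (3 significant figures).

ΔU ≈ 13.7 kJ

Constant volume ⇒ W = 0, so Q = ΔU = nCᵥΔT with Cᵥ = 5R/2 = 20.79 J/(mol·K).
ΔU = (2.81)(20.79)(666 − 431) = 13725 J.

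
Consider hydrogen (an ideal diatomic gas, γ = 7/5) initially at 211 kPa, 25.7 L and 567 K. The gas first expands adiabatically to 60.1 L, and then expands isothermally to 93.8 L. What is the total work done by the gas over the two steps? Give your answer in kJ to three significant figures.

Step 1 (adiabatic): W = (P₁V₁ − P₂V₂)/(γ−1) = (5423 − 3860)/0.4 = 3906 J.
After step 1: P = 64.23 kPa, V = 60.1 L, T = 403.7 K.
Step 2 (isothermal): W = P₁V₁ ln(V₂/V₁) = (3860) ln(93.8/60.1) = 1719 J.
W_total = 3906 + 1719 = 5624 J.

W_total ≈ 5.62 kJ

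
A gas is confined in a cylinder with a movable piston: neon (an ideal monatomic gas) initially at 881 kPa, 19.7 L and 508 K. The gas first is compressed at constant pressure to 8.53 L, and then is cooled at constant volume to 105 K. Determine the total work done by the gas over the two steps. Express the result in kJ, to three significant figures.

W_total ≈ -9.84 kJ

Step 1 (isobaric): W = PΔV = (881 kPa)(8.53 − 19.7 L) = -9841 J.
Step 2 (isochoric): W = 0 (constant volume).
W_total = -9841 + 0 = -9841 J.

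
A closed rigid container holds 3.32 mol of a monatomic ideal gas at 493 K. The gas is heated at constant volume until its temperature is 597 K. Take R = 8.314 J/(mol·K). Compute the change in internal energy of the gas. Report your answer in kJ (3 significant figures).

Constant volume ⇒ W = 0, so Q = ΔU = nCᵥΔT with Cᵥ = 3R/2 = 12.47 J/(mol·K).
ΔU = (3.32)(12.47)(597 − 493) = 4306 J.

ΔU ≈ 4.31 kJ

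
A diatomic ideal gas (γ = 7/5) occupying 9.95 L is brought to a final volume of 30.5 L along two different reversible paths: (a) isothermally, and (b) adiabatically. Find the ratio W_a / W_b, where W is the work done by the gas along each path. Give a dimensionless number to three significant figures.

Path (a) isothermal: W = P₁V₁ ln(V₂/V₁) → W_a/(P₁V₁) = 1.12.
Path (b) adiabatic: W = P₁V₁(1 − (V₁/V₂)^(γ−1))/(γ−1) → W_b/(P₁V₁) = 0.9028.
W_a / W_b = 1.12 / 0.9028 = 1.241.

W_a / W_b ≈ 1.24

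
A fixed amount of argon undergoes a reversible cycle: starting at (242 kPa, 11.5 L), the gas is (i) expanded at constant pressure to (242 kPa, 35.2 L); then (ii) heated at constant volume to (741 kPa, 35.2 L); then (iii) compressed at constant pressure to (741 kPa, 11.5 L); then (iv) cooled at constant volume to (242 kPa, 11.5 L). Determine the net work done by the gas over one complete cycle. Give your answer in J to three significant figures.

Constant-volume legs do no work.
W(i) = (242)(35.2 − 11.5) = 5735 J; W(iii) = (741)(11.5 − 35.2) = -17562 J.
W_net = 5735 − 17562 = -11826 J (the counter-clockwise enclosed area).

W_net ≈ -11800 J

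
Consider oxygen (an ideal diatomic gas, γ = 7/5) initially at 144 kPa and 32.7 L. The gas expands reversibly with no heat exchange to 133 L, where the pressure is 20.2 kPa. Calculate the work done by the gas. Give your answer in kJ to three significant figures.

W ≈ 5.06 kJ

Adiabatic: W = (P₁V₁ − P₂V₂)/(γ − 1) with γ = 7/5.
P₁V₁ = 4709 J, P₂V₂ = 2687 J.
W = (4709 − 2687) / 0.4 = 5056 J.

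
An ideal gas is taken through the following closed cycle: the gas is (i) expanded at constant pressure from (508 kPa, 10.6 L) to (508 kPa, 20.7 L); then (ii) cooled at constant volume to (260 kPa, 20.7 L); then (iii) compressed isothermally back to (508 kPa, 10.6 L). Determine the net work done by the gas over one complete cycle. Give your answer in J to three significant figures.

Leg (i): W = PΔV = (508)(20.7 − 10.6) = 5131 J.
Leg (ii): W = 0.
Leg (iii): W = PᵢVᵢ ln(V_f/Vᵢ) = (5382) ln(10.6/20.7) = -3602 J.
W_net = 5131 − 3602 = 1529 J.

W_net ≈ 1530 J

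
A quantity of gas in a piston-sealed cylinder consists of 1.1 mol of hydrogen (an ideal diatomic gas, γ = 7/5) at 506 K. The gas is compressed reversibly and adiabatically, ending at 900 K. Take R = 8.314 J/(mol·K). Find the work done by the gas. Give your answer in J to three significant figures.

Adiabatic ⇒ Q = 0, so W_by = −ΔU = nCᵥ(T₁ − T₂).
Cᵥ = 5R/2 = 20.79 J/(mol·K).
W = (1.1)(20.79)(506 − 900) = -9008 J.

W ≈ -9010 J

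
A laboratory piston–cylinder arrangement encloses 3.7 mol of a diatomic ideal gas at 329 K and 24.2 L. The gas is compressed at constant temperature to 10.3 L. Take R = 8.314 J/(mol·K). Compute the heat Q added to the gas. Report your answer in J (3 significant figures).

Isothermal ⇒ ΔU = 0, so Q = W = nRT ln(V₂/V₁).
Q = (3.7)(8.314)(329) ln(10.3/24.2) = 10121 × -0.8542 = -8645 J.

Q ≈ -8650 J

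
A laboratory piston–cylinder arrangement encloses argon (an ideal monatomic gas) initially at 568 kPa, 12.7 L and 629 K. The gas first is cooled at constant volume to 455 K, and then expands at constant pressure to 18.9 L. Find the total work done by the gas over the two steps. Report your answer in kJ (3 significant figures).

Step 1 (isochoric): W = 0 (constant volume).
After step 1: P = 410.9 kPa (V unchanged).
Step 2 (isobaric): W = PΔV = (410.9 kPa)(18.9 − 12.7 L) = 2547 J.
W_total = 0 + 2547 = 2547 J.

W_total ≈ 2.55 kJ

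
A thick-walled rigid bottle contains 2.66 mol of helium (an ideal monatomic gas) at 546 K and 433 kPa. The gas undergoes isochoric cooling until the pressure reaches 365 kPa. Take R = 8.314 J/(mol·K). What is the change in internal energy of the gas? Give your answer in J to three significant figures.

ΔU ≈ -2840 J

Constant volume ⇒ W = 0, so Q = ΔU = nCᵥΔT with Cᵥ = 3R/2 = 12.47 J/(mol·K).
At constant V, T₂/T₁ = P₂/P₁ ⇒ ΔT = T₁(P₂/P₁ − 1) = 546·(365/433 − 1) = -85.75 K.
ΔU = (2.66)(12.47)(-85.75) = -2844 J.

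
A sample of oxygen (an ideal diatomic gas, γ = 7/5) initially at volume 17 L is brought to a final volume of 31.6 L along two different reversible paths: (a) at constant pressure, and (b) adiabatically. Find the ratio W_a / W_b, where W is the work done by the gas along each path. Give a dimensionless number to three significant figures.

Path (a) isobaric: W = P₁(V₂ − V₁) → W_a/(P₁V₁) = 0.8588.
Path (b) adiabatic: W = P₁V₁(1 − (V₁/V₂)^(γ−1))/(γ−1) → W_b/(P₁V₁) = 0.5491.
W_a / W_b = 0.8588 / 0.5491 = 1.564.

W_a / W_b ≈ 1.56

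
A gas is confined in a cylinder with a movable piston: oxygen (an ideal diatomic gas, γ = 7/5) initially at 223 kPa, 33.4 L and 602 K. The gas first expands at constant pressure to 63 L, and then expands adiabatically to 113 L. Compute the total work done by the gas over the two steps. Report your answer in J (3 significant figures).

Step 1 (isobaric): W = PΔV = (223 kPa)(63 − 33.4 L) = 6601 J.
After step 1: P = 223 kPa, V = 63 L, T = 1136 K.
Step 2 (adiabatic): W = (P₁V₁ − P₂V₂)/(γ−1) = (14049 − 11121)/0.4 = 7320 J.
W_total = 6601 + 7320 = 13920 J.

W_total ≈ 13900 J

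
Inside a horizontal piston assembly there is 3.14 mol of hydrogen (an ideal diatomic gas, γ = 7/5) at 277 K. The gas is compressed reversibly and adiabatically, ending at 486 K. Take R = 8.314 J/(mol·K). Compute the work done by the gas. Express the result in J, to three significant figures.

W ≈ -13600 J

Adiabatic ⇒ Q = 0, so W_by = −ΔU = nCᵥ(T₁ − T₂).
Cᵥ = 5R/2 = 20.79 J/(mol·K).
W = (3.14)(20.79)(277 − 486) = -13640 J.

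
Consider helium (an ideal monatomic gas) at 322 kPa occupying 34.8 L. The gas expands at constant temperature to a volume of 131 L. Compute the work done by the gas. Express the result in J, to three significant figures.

Isothermal: W = nRT ln(V₂/V₁) = P₁V₁ ln(V₂/V₁).
P₁V₁ = (322 kPa)(34.8 L) = 11206 J.
W = 11206 × ln(131/34.8) = 11206 × 1.326
W_by_gas = 14854 J.

W ≈ 14900 J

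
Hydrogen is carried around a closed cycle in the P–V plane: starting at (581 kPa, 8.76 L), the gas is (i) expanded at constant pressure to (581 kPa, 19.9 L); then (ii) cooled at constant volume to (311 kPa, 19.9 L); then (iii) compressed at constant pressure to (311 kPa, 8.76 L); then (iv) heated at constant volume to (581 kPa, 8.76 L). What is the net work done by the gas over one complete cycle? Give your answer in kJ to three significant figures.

Constant-volume legs do no work.
W(i) = (581)(19.9 − 8.76) = 6472 J; W(iii) = (311)(8.76 − 19.9) = -3465 J.
W_net = 6472 − 3465 = 3008 J (the clockwise enclosed area).

W_net ≈ 3.01 kJ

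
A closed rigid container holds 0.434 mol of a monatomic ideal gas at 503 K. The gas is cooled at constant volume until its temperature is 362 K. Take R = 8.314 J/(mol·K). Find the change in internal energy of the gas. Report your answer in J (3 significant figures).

ΔU ≈ -763 J

Constant volume ⇒ W = 0, so Q = ΔU = nCᵥΔT with Cᵥ = 3R/2 = 12.47 J/(mol·K).
ΔU = (0.434)(12.47)(362 − 503) = -763.2 J.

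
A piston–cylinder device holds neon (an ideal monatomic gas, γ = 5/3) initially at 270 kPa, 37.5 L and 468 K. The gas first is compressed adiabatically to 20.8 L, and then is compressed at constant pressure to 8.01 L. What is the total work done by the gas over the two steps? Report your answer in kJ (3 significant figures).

W_total ≈ -16.5 kJ

Step 1 (adiabatic): W = (P₁V₁ − P₂V₂)/(γ−1) = (10125 − 14998)/0.667 = -7310 J.
After step 1: P = 721.1 kPa, V = 20.8 L, T = 693.3 K.
Step 2 (isobaric): W = PΔV = (721.1 kPa)(8.01 − 20.8 L) = -9222 J.
W_total = -7310 − 9222 = -16532 J.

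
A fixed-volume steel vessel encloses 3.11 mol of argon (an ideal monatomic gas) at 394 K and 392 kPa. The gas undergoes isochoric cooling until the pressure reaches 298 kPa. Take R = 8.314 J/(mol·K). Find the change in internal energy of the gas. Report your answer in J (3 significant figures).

ΔU ≈ -3660 J

Constant volume ⇒ W = 0, so Q = ΔU = nCᵥΔT with Cᵥ = 3R/2 = 12.47 J/(mol·K).
At constant V, T₂/T₁ = P₂/P₁ ⇒ ΔT = T₁(P₂/P₁ − 1) = 394·(298/392 − 1) = -94.48 K.
ΔU = (3.11)(12.47)(-94.48) = -3664 J.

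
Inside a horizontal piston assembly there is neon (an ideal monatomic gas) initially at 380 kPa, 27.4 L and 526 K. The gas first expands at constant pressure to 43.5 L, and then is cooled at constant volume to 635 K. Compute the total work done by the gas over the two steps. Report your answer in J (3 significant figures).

Step 1 (isobaric): W = PΔV = (380 kPa)(43.5 − 27.4 L) = 6118 J.
Step 2 (isochoric): W = 0 (constant volume).
W_total = 6118 + 0 = 6118 J.

W_total ≈ 6120 J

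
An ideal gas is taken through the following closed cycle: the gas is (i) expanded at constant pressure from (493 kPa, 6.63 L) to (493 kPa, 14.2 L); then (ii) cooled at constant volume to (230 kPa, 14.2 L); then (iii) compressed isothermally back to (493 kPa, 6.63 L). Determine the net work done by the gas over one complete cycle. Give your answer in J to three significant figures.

W_net ≈ 1240 J

Leg (i): W = PΔV = (493)(14.2 − 6.63) = 3732 J.
Leg (ii): W = 0.
Leg (iii): W = PᵢVᵢ ln(V_f/Vᵢ) = (3266) ln(6.63/14.2) = -2488 J.
W_net = 3732 − 2488 = 1245 J.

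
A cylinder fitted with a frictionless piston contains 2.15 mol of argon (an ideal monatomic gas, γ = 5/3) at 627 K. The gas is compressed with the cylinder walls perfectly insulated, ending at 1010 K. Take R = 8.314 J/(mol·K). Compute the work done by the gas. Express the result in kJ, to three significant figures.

W ≈ -10.3 kJ

Adiabatic ⇒ Q = 0, so W_by = −ΔU = nCᵥ(T₁ − T₂).
Cᵥ = 3R/2 = 12.47 J/(mol·K).
W = (2.15)(12.47)(627 − 1010) = -10269 J.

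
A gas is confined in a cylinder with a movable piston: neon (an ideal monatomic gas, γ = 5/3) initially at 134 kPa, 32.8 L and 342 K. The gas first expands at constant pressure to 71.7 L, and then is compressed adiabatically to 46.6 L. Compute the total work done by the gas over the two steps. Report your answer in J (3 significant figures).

W_total ≈ 417 J

Step 1 (isobaric): W = PΔV = (134 kPa)(71.7 − 32.8 L) = 5213 J.
After step 1: P = 134 kPa, V = 71.7 L, T = 747.6 K.
Step 2 (adiabatic): W = (P₁V₁ − P₂V₂)/(γ−1) = (9608 − 12805)/0.667 = -4796 J.
W_total = 5213 − 4796 = 416.8 J.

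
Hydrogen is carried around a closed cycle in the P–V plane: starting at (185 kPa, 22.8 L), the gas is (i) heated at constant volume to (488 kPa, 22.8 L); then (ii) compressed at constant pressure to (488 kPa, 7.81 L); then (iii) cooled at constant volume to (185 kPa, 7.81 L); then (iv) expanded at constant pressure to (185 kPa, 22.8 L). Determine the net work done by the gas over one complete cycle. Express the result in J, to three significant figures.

W_net ≈ -4540 J

Constant-volume legs do no work.
W(ii) = (488)(7.81 − 22.8) = -7315 J; W(iv) = (185)(22.8 − 7.81) = 2773 J.
W_net = -7315 + 2773 = -4542 J (the counter-clockwise enclosed area).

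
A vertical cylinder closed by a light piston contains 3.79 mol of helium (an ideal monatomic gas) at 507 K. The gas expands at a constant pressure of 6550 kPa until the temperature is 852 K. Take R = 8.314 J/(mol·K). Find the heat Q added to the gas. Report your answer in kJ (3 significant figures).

Isobaric: W = nRΔT = (3.79)(8.314)(345) = 10871 J.
ΔU = nCᵥΔT with Cᵥ = 3R/2: ΔU = (3.79)(12.47)(345) = 16306 J.
Q = ΔU + W = 16306 + 10871 = 27177 J.

Q ≈ 27.2 kJ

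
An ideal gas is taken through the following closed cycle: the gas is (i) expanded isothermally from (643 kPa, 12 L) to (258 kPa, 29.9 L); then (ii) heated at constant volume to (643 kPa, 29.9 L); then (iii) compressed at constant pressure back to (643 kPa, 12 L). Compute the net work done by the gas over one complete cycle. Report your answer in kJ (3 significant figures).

W_net ≈ -4.47 kJ

Leg (i): W = PᵢVᵢ ln(V_f/Vᵢ) = (7716) ln(29.9/12) = 7044 J.
Leg (ii): W = 0.
Leg (iii): W = PΔV = (643)(12 − 29.9) = -11510 J.
W_net = 7044 − 11510 = -4465 J.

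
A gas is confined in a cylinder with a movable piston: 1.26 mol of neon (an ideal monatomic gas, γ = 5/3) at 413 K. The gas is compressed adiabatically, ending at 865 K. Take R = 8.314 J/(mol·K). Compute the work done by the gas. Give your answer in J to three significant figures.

W ≈ -7100 J

Adiabatic ⇒ Q = 0, so W_by = −ΔU = nCᵥ(T₁ − T₂).
Cᵥ = 3R/2 = 12.47 J/(mol·K).
W = (1.26)(12.47)(413 − 865) = -7102 J.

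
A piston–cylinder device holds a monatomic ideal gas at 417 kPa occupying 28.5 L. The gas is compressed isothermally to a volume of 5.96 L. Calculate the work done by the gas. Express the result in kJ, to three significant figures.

W ≈ -18.6 kJ

Isothermal: W = nRT ln(V₂/V₁) = P₁V₁ ln(V₂/V₁).
P₁V₁ = (417 kPa)(28.5 L) = 11884 J.
W = 11884 × ln(5.96/28.5) = 11884 × -1.565
W_by_gas = -18597 J.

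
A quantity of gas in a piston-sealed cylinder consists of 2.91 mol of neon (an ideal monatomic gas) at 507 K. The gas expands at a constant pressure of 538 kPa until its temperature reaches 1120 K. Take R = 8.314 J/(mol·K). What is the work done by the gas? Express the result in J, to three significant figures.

W ≈ 14800 J

Isobaric: W = P ΔV = nR ΔT.
W = (2.91)(8.314)(1120 − 507) = 14831 J.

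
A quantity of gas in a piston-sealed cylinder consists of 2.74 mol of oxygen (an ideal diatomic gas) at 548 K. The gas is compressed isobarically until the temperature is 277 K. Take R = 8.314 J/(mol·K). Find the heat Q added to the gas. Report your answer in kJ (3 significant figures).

Q ≈ -21.6 kJ

Isobaric: W = nRΔT = (2.74)(8.314)(-271) = -6173 J.
ΔU = nCᵥΔT with Cᵥ = 5R/2: ΔU = (2.74)(20.79)(-271) = -15434 J.
Q = ΔU + W = -15434 − 6173 = -21607 J.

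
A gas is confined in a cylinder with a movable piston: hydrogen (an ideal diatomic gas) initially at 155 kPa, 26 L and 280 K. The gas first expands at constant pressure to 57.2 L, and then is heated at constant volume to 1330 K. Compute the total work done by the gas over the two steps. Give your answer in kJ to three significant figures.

W_total ≈ 4.84 kJ

Step 1 (isobaric): W = PΔV = (155 kPa)(57.2 − 26 L) = 4836 J.
Step 2 (isochoric): W = 0 (constant volume).
W_total = 4836 + 0 = 4836 J.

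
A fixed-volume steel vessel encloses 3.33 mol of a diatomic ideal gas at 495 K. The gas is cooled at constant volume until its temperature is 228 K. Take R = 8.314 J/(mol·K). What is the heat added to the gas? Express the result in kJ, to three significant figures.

Constant volume ⇒ W = 0, so Q = ΔU = nCᵥΔT with Cᵥ = 5R/2 = 20.79 J/(mol·K).
ΔU = (3.33)(20.79)(228 − 495) = -18480 J.

Q ≈ -18.5 kJ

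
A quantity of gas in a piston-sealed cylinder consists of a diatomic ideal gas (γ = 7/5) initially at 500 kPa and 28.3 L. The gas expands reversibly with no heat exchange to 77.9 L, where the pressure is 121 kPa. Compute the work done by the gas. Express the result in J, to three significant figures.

W ≈ 11800 J

Adiabatic: W = (P₁V₁ − P₂V₂)/(γ − 1) with γ = 7/5.
P₁V₁ = 14150 J, P₂V₂ = 9426 J.
W = (14150 − 9426) / 0.4 = 11810 J.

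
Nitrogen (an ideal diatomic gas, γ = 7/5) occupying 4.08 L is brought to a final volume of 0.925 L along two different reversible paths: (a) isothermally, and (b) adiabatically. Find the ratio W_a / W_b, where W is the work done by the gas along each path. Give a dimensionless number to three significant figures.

Path (a) isothermal: W = P₁V₁ ln(V₂/V₁) → W_a/(P₁V₁) = -1.484.
Path (b) adiabatic: W = P₁V₁(1 − (V₁/V₂)^(γ−1))/(γ−1) → W_b/(P₁V₁) = -2.026.
W_a / W_b = -1.484 / -2.026 = 0.7324.

W_a / W_b ≈ 0.732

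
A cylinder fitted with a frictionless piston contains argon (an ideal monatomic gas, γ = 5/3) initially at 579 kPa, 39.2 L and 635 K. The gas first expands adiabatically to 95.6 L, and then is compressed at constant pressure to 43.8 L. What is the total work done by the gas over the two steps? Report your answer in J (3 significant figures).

W_total ≈ 8470 J

Step 1 (adiabatic): W = (P₁V₁ − P₂V₂)/(γ−1) = (22697 − 12527)/0.667 = 15255 J.
After step 1: P = 131 kPa, V = 95.6 L, T = 350.5 K.
Step 2 (isobaric): W = PΔV = (131 kPa)(43.8 − 95.6 L) = -6788 J.
W_total = 15255 − 6788 = 8467 J.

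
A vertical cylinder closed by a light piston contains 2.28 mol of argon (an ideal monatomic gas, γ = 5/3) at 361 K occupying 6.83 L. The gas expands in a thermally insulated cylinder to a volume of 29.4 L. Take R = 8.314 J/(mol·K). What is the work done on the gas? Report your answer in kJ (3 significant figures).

Adiabatic: TV^(γ−1) = const with γ = 5/3.
T₂ = T₁ (V₁/V₂)^(γ−1) = 361 × (6.83/29.4)^0.667 = 361 × 0.3779 = 136.4 K.
W_by = nCᵥ(T₁ − T₂) = (2.28)(12.47)(361 − 136.4) = 6386 J.
Work on gas = −W_by = -6386 J.

W ≈ -6.39 kJ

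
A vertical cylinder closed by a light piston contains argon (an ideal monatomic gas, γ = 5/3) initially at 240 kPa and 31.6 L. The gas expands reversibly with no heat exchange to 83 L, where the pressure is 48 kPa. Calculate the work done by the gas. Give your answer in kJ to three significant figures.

W ≈ 5.40 kJ

Adiabatic: W = (P₁V₁ − P₂V₂)/(γ − 1) with γ = 5/3.
P₁V₁ = 7584 J, P₂V₂ = 3984 J.
W = (7584 − 3984) / 0.6667 = 5400 J.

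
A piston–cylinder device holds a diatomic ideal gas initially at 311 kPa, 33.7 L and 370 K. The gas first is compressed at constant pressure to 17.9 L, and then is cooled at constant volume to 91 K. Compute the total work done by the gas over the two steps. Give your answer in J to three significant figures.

Step 1 (isobaric): W = PΔV = (311 kPa)(17.9 − 33.7 L) = -4914 J.
Step 2 (isochoric): W = 0 (constant volume).
W_total = -4914 + 0 = -4914 J.

W_total ≈ -4910 J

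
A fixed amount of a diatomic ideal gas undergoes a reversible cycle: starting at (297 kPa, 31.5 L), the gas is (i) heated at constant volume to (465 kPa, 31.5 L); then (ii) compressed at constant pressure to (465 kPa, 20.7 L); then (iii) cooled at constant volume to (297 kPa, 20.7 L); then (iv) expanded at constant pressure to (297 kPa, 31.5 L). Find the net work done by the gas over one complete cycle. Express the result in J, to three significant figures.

W_net ≈ -1810 J

Constant-volume legs do no work.
W(ii) = (465)(20.7 − 31.5) = -5022 J; W(iv) = (297)(31.5 − 20.7) = 3208 J.
W_net = -5022 + 3208 = -1814 J (the counter-clockwise enclosed area).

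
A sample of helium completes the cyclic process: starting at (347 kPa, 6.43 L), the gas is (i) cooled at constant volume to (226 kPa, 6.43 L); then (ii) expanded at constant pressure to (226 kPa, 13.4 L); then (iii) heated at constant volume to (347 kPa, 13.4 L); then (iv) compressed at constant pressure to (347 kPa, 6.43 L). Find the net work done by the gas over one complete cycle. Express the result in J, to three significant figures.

W_net ≈ -843 J

Constant-volume legs do no work.
W(ii) = (226)(13.4 − 6.43) = 1575 J; W(iv) = (347)(6.43 − 13.4) = -2419 J.
W_net = 1575 − 2419 = -843.4 J (the counter-clockwise enclosed area).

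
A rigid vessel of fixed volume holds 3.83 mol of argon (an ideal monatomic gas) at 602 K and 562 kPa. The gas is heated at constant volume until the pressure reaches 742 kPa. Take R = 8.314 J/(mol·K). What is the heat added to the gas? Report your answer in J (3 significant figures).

Q ≈ 9210 J

Constant volume ⇒ W = 0, so Q = ΔU = nCᵥΔT with Cᵥ = 3R/2 = 12.47 J/(mol·K).
At constant V, T₂/T₁ = P₂/P₁ ⇒ ΔT = T₁(P₂/P₁ − 1) = 602·(742/562 − 1) = 192.8 K.
ΔU = (3.83)(12.47)(192.8) = 9209 J.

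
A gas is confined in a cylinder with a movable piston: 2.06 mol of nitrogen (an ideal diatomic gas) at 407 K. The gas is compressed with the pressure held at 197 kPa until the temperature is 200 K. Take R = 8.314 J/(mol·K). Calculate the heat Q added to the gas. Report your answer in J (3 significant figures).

Q ≈ -12400 J

Isobaric: W = nRΔT = (2.06)(8.314)(-207) = -3545 J.
ΔU = nCᵥΔT with Cᵥ = 5R/2: ΔU = (2.06)(20.79)(-207) = -8863 J.
Q = ΔU + W = -8863 − 3545 = -12408 J.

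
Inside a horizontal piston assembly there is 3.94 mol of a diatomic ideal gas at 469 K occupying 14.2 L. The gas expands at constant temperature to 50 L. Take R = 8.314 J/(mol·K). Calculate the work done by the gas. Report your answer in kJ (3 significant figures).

Isothermal: W = nRT ln(V₂/V₁).
W = (3.94)(8.314)(469) × ln(50/14.2)
  = 15363 × 1.259
W_by_gas = 19339 J.

W ≈ 19.3 kJ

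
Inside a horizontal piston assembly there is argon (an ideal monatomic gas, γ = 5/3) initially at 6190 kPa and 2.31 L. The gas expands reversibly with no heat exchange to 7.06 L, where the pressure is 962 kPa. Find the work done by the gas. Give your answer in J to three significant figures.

Adiabatic: W = (P₁V₁ − P₂V₂)/(γ − 1) with γ = 5/3.
P₁V₁ = 14299 J, P₂V₂ = 6792 J.
W = (14299 − 6792) / 0.6667 = 11261 J.

W ≈ 11300 J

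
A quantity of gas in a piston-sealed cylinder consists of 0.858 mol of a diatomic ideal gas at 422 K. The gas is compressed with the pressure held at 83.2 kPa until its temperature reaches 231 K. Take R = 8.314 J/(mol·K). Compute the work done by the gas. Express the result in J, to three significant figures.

W ≈ -1360 J

Isobaric: W = P ΔV = nR ΔT.
W = (0.858)(8.314)(231 − 422) = -1362 J.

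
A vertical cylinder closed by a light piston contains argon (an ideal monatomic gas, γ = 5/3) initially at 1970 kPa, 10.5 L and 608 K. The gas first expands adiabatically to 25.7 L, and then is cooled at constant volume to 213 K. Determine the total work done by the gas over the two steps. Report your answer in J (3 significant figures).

W_total ≈ 13900 J

Step 1 (adiabatic): W = (P₁V₁ − P₂V₂)/(γ−1) = (20685 − 11389)/0.667 = 13944 J.
Step 2 (isochoric): W = 0 (constant volume).
W_total = 13944 + 0 = 13944 J.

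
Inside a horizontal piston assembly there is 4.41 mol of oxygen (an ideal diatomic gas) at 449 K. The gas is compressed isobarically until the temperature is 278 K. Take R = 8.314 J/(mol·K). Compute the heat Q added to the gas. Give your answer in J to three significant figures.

Q ≈ -21900 J

Isobaric: W = nRΔT = (4.41)(8.314)(-171) = -6270 J.
ΔU = nCᵥΔT with Cᵥ = 5R/2: ΔU = (4.41)(20.79)(-171) = -15674 J.
Q = ΔU + W = -15674 − 6270 = -21944 J.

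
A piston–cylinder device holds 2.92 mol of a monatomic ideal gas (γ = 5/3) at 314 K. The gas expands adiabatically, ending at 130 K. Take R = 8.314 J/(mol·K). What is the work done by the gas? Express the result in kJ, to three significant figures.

W ≈ 6.70 kJ

Adiabatic ⇒ Q = 0, so W_by = −ΔU = nCᵥ(T₁ − T₂).
Cᵥ = 3R/2 = 12.47 J/(mol·K).
W = (2.92)(12.47)(314 − 130) = 6700 J.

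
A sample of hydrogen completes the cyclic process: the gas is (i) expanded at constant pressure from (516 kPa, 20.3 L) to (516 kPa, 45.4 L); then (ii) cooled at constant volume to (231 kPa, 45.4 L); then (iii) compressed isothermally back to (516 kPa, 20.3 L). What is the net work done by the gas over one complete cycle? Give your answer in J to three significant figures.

Leg (i): W = PΔV = (516)(45.4 − 20.3) = 12952 J.
Leg (ii): W = 0.
Leg (iii): W = PᵢVᵢ ln(V_f/Vᵢ) = (10487) ln(20.3/45.4) = -8441 J.
W_net = 12952 − 8441 = 4510 J.

W_net ≈ 4510 J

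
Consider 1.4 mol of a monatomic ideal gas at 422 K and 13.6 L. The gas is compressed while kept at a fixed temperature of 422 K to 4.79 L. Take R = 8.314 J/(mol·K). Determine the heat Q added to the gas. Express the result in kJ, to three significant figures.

Q ≈ -5.13 kJ

Isothermal ⇒ ΔU = 0, so Q = W = nRT ln(V₂/V₁).
Q = (1.4)(8.314)(422) ln(4.79/13.6) = 4912 × -1.044 = -5126 J.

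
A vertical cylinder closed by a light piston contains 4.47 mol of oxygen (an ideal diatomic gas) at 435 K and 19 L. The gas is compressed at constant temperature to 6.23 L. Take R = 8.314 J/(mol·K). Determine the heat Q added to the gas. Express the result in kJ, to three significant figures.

Isothermal ⇒ ΔU = 0, so Q = W = nRT ln(V₂/V₁).
Q = (4.47)(8.314)(435) ln(6.23/19) = 16166 × -1.115 = -18026 J.

Q ≈ -18.0 kJ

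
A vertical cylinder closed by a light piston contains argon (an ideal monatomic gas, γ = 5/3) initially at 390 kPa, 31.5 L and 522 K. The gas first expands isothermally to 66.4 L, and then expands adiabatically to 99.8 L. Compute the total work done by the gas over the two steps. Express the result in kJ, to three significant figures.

W_total ≈ 13.5 kJ

Step 1 (isothermal): W = P₁V₁ ln(V₂/V₁) = (12285) ln(66.4/31.5) = 9161 J.
After step 1: P = 185 kPa, V = 66.4 L, T = 522 K.
Step 2 (adiabatic): W = (P₁V₁ − P₂V₂)/(γ−1) = (12285 − 9363)/0.667 = 4383 J.
W_total = 9161 + 4383 = 13545 J.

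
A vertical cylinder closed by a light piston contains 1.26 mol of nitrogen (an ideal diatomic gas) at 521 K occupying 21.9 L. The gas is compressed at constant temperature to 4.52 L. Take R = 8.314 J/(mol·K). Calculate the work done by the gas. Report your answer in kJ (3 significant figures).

W ≈ -8.61 kJ

Isothermal: W = nRT ln(V₂/V₁).
W = (1.26)(8.314)(521) × ln(4.52/21.9)
  = 5458 × -1.578
W_by_gas = -8612 J.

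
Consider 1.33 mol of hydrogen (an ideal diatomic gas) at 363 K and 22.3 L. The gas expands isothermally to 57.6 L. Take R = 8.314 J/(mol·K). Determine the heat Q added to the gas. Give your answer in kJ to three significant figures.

Q ≈ 3.81 kJ

Isothermal ⇒ ΔU = 0, so Q = W = nRT ln(V₂/V₁).
Q = (1.33)(8.314)(363) ln(57.6/22.3) = 4014 × 0.9489 = 3809 J.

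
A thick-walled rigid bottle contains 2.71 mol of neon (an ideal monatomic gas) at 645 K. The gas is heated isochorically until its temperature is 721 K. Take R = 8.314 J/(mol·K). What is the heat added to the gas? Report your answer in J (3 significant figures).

Q ≈ 2570 J

Constant volume ⇒ W = 0, so Q = ΔU = nCᵥΔT with Cᵥ = 3R/2 = 12.47 J/(mol·K).
ΔU = (2.71)(12.47)(721 − 645) = 2569 J.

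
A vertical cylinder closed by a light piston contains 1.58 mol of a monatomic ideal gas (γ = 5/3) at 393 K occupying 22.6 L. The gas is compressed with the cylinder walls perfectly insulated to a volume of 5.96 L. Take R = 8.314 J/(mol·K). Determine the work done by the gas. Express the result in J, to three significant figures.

Adiabatic: TV^(γ−1) = const with γ = 5/3.
T₂ = T₁ (V₁/V₂)^(γ−1) = 393 × (22.6/5.96)^0.667 = 393 × 2.432 = 955.7 K.
W_by = nCᵥ(T₁ − T₂) = (1.58)(12.47)(393 − 955.7) = -11087 J.

W ≈ -11100 J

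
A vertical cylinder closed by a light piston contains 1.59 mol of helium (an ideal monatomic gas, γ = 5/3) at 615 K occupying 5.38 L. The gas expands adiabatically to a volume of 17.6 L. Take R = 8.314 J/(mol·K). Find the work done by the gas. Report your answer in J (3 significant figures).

Adiabatic: TV^(γ−1) = const with γ = 5/3.
T₂ = T₁ (V₁/V₂)^(γ−1) = 615 × (5.38/17.6)^0.667 = 615 × 0.4538 = 279.1 K.
W_by = nCᵥ(T₁ − T₂) = (1.59)(12.47)(615 − 279.1) = 6661 J.

W ≈ 6660 J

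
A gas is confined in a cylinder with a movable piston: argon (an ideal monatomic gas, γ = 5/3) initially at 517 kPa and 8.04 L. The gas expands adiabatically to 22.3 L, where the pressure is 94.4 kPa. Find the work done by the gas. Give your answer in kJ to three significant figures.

Adiabatic: W = (P₁V₁ − P₂V₂)/(γ − 1) with γ = 5/3.
P₁V₁ = 4157 J, P₂V₂ = 2105 J.
W = (4157 − 2105) / 0.6667 = 3077 J.

W ≈ 3.08 kJ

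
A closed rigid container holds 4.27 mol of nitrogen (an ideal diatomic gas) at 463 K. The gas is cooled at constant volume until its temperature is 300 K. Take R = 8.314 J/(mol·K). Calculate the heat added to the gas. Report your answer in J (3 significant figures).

Q ≈ -14500 J

Constant volume ⇒ W = 0, so Q = ΔU = nCᵥΔT with Cᵥ = 5R/2 = 20.79 J/(mol·K).
ΔU = (4.27)(20.79)(300 − 463) = -14467 J.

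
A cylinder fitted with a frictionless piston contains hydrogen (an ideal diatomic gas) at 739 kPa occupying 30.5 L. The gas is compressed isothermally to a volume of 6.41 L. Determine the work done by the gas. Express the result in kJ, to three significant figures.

W ≈ -35.2 kJ

Isothermal: W = nRT ln(V₂/V₁) = P₁V₁ ln(V₂/V₁).
P₁V₁ = (739 kPa)(30.5 L) = 22540 J.
W = 22540 × ln(6.41/30.5) = 22540 × -1.56
W_by_gas = -35159 J.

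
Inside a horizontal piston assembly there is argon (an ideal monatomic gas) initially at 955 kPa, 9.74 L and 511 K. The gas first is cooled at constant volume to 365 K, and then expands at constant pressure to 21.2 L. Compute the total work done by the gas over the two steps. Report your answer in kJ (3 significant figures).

Step 1 (isochoric): W = 0 (constant volume).
After step 1: P = 682.1 kPa (V unchanged).
Step 2 (isobaric): W = PΔV = (682.1 kPa)(21.2 − 9.74 L) = 7817 J.
W_total = 0 + 7817 = 7817 J.

W_total ≈ 7.82 kJ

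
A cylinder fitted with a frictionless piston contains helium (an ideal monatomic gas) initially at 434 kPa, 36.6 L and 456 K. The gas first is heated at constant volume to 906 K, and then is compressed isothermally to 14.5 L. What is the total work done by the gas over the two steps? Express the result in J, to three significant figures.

Step 1 (isochoric): W = 0 (constant volume).
After step 1: P = 862.3 kPa (V unchanged).
Step 2 (isothermal): W = P₁V₁ ln(V₂/V₁) = (31560) ln(14.5/36.6) = -29221 J.
W_total = 0 − 29221 = -29221 J.

W_total ≈ -29200 J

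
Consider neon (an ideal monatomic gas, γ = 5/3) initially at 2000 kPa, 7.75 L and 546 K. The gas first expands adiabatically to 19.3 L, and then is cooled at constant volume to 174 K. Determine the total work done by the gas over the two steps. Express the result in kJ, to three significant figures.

Step 1 (adiabatic): W = (P₁V₁ − P₂V₂)/(γ−1) = (15500 − 8436)/0.667 = 10595 J.
Step 2 (isochoric): W = 0 (constant volume).
W_total = 10595 + 0 = 10595 J.

W_total ≈ 10.6 kJ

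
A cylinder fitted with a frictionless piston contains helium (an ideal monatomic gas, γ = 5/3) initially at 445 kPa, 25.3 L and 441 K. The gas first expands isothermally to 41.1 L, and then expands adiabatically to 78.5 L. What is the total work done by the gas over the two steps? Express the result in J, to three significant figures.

Step 1 (isothermal): W = P₁V₁ ln(V₂/V₁) = (11258) ln(41.1/25.3) = 5463 J.
After step 1: P = 273.9 kPa, V = 41.1 L, T = 441 K.
Step 2 (adiabatic): W = (P₁V₁ − P₂V₂)/(γ−1) = (11258 − 7314)/0.667 = 5917 J.
W_total = 5463 + 5917 = 11380 J.

W_total ≈ 11400 J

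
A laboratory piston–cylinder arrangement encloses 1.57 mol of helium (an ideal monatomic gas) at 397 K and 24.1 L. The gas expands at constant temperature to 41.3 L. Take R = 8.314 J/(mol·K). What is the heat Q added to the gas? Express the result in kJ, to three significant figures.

Q ≈ 2.79 kJ

Isothermal ⇒ ΔU = 0, so Q = W = nRT ln(V₂/V₁).
Q = (1.57)(8.314)(397) ln(41.3/24.1) = 5182 × 0.5387 = 2791 J.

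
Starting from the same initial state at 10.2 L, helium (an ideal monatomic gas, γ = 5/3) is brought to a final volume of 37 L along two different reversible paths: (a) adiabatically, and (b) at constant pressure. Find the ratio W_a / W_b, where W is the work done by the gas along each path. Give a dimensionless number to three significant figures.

Path (a) adiabatic: W = P₁V₁(1 − (V₁/V₂)^(γ−1))/(γ−1) → W_a/(P₁V₁) = 0.8646.
Path (b) isobaric: W = P₁(V₂ − V₁) → W_b/(P₁V₁) = 2.627.
W_a / W_b = 0.8646 / 2.627 = 0.3291.

W_a / W_b ≈ 0.329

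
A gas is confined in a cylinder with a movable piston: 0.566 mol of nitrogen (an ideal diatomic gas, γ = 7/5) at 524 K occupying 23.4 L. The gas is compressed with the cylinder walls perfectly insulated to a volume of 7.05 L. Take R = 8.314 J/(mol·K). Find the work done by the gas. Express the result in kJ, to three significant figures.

Adiabatic: TV^(γ−1) = const with γ = 7/5.
T₂ = T₁ (V₁/V₂)^(γ−1) = 524 × (23.4/7.05)^0.4 = 524 × 1.616 = 846.7 K.
W_by = nCᵥ(T₁ − T₂) = (0.566)(20.79)(524 − 846.7) = -3797 J.

W ≈ -3.80 kJ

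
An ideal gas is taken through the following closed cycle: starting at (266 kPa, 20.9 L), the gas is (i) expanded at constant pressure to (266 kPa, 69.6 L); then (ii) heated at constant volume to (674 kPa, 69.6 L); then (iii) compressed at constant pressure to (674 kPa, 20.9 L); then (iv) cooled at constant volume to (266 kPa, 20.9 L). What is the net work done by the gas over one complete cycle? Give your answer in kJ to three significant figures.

Constant-volume legs do no work.
W(i) = (266)(69.6 − 20.9) = 12954 J; W(iii) = (674)(20.9 − 69.6) = -32824 J.
W_net = 12954 − 32824 = -19870 J (the counter-clockwise enclosed area).

W_net ≈ -19.9 kJ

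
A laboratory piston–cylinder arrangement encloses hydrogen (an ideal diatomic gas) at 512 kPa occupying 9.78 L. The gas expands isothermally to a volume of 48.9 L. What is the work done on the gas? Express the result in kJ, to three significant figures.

W ≈ -8.06 kJ

Isothermal: W = nRT ln(V₂/V₁) = P₁V₁ ln(V₂/V₁).
P₁V₁ = (512 kPa)(9.78 L) = 5007 J.
W = 5007 × ln(48.9/9.78) = 5007 × 1.609
W_by_gas = 8059 J; work on gas = −W_by = -8059 J.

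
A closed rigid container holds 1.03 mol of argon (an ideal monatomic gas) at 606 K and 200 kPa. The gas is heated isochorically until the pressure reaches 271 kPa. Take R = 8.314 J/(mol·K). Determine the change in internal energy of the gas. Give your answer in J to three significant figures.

Constant volume ⇒ W = 0, so Q = ΔU = nCᵥΔT with Cᵥ = 3R/2 = 12.47 J/(mol·K).
At constant V, T₂/T₁ = P₂/P₁ ⇒ ΔT = T₁(P₂/P₁ − 1) = 606·(271/200 − 1) = 215.1 K.
ΔU = (1.03)(12.47)(215.1) = 2763 J.

ΔU ≈ 2760 J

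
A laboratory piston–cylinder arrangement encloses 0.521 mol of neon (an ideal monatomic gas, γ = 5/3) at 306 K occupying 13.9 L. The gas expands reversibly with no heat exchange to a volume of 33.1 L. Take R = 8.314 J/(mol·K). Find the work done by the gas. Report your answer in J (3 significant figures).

Adiabatic: TV^(γ−1) = const with γ = 5/3.
T₂ = T₁ (V₁/V₂)^(γ−1) = 306 × (13.9/33.1)^0.667 = 306 × 0.5608 = 171.6 K.
W_by = nCᵥ(T₁ − T₂) = (0.521)(12.47)(306 − 171.6) = 873.3 J.

W ≈ 873 J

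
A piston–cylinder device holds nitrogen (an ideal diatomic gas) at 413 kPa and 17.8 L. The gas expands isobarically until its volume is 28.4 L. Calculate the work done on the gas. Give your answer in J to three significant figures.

W ≈ -4380 J

Isobaric: W = P ΔV.
W = (413 kPa)(28.4 − 17.8 L) = (413)(10.6) = 4378 J.
Work on gas = −W_by = -4378 J.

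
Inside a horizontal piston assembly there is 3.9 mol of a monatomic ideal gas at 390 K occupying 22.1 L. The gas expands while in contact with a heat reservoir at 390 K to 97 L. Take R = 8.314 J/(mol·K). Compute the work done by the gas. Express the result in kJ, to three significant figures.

W ≈ 18.7 kJ

Isothermal: W = nRT ln(V₂/V₁).
W = (3.9)(8.314)(390) × ln(97/22.1)
  = 12646 × 1.479
W_by_gas = 18705 J.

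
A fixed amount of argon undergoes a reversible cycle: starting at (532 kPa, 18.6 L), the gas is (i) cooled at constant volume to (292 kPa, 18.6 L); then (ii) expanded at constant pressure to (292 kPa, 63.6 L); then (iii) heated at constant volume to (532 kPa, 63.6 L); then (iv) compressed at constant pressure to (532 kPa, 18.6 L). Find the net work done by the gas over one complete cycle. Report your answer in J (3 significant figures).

Constant-volume legs do no work.
W(ii) = (292)(63.6 − 18.6) = 13140 J; W(iv) = (532)(18.6 − 63.6) = -23940 J.
W_net = 13140 − 23940 = -10800 J (the counter-clockwise enclosed area).

W_net ≈ -10800 J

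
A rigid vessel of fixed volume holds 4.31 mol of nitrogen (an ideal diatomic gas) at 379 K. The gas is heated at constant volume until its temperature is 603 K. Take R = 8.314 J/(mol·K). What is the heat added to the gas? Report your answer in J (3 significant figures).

Constant volume ⇒ W = 0, so Q = ΔU = nCᵥΔT with Cᵥ = 5R/2 = 20.79 J/(mol·K).
ΔU = (4.31)(20.79)(603 − 379) = 20067 J.

Q ≈ 20100 J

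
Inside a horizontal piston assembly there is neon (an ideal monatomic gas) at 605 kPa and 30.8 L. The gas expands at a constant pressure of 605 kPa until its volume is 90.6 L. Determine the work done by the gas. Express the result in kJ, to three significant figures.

Isobaric: W = P ΔV.
W = (605 kPa)(90.6 − 30.8 L) = (605)(59.8) = 36179 J.

W ≈ 36.2 kJ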